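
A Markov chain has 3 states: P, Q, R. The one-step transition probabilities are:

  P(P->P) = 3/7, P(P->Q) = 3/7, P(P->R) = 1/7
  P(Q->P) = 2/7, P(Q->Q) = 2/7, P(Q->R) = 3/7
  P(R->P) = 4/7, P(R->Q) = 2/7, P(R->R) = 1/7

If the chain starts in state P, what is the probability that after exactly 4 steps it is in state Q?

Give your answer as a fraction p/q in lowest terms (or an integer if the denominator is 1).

Computing P^4 by repeated multiplication:
P^1 =
  P: [3/7, 3/7, 1/7]
  Q: [2/7, 2/7, 3/7]
  R: [4/7, 2/7, 1/7]
P^2 =
  P: [19/49, 17/49, 13/49]
  Q: [22/49, 16/49, 11/49]
  R: [20/49, 18/49, 11/49]
P^3 =
  P: [143/343, 117/343, 83/343]
  Q: [142/343, 120/343, 81/343]
  R: [20/49, 118/343, 85/343]
P^4 =
  P: [995/2401, 829/2401, 577/2401]
  Q: [990/2401, 828/2401, 583/2401]
  R: [996/2401, 118/343, 579/2401]

(P^4)[P -> Q] = 829/2401

Answer: 829/2401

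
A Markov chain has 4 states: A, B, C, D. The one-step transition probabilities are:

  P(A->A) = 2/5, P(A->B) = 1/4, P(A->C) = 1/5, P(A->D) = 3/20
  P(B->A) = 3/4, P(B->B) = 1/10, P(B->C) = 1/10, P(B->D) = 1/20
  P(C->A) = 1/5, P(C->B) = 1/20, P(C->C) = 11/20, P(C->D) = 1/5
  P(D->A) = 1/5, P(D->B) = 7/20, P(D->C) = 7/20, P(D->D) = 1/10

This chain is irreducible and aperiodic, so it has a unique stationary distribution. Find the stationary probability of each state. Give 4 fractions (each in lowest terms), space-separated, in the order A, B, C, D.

Answer: 1125/3037 532/3037 1903/6074 857/6074

Derivation:
The stationary distribution satisfies pi = pi * P, i.e.:
  pi_A = 2/5*pi_A + 3/4*pi_B + 1/5*pi_C + 1/5*pi_D
  pi_B = 1/4*pi_A + 1/10*pi_B + 1/20*pi_C + 7/20*pi_D
  pi_C = 1/5*pi_A + 1/10*pi_B + 11/20*pi_C + 7/20*pi_D
  pi_D = 3/20*pi_A + 1/20*pi_B + 1/5*pi_C + 1/10*pi_D
with normalization: pi_A + pi_B + pi_C + pi_D = 1.

Using the first 3 balance equations plus normalization, the linear system A*pi = b is:
  [-3/5, 3/4, 1/5, 1/5] . pi = 0
  [1/4, -9/10, 1/20, 7/20] . pi = 0
  [1/5, 1/10, -9/20, 7/20] . pi = 0
  [1, 1, 1, 1] . pi = 1

Solving yields:
  pi_A = 1125/3037
  pi_B = 532/3037
  pi_C = 1903/6074
  pi_D = 857/6074

Verification (pi * P):
  1125/3037*2/5 + 532/3037*3/4 + 1903/6074*1/5 + 857/6074*1/5 = 1125/3037 = pi_A  (ok)
  1125/3037*1/4 + 532/3037*1/10 + 1903/6074*1/20 + 857/6074*7/20 = 532/3037 = pi_B  (ok)
  1125/3037*1/5 + 532/3037*1/10 + 1903/6074*11/20 + 857/6074*7/20 = 1903/6074 = pi_C  (ok)
  1125/3037*3/20 + 532/3037*1/20 + 1903/6074*1/5 + 857/6074*1/10 = 857/6074 = pi_D  (ok)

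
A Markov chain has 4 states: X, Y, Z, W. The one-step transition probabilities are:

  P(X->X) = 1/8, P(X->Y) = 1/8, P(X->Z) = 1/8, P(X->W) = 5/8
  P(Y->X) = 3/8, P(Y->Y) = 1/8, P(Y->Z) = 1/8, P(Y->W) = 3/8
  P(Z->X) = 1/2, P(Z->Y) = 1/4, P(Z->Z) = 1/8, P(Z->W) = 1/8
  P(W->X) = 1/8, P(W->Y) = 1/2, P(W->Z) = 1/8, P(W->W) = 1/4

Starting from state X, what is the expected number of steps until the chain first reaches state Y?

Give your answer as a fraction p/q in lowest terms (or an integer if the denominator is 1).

Answer: 704/207

Derivation:
Let h_i = expected steps to first reach Y from state i.
Boundary: h_Y = 0.
First-step equations for the other states:
  h_X = 1 + 1/8*h_X + 1/8*h_Y + 1/8*h_Z + 5/8*h_W
  h_Z = 1 + 1/2*h_X + 1/4*h_Y + 1/8*h_Z + 1/8*h_W
  h_W = 1 + 1/8*h_X + 1/2*h_Y + 1/8*h_Z + 1/4*h_W

Substituting h_Y = 0 and rearranging gives the linear system (I - Q) h = 1:
  [7/8, -1/8, -5/8] . (h_X, h_Z, h_W) = 1
  [-1/2, 7/8, -1/8] . (h_X, h_Z, h_W) = 1
  [-1/8, -1/8, 3/4] . (h_X, h_Z, h_W) = 1

Solving yields:
  h_X = 704/207
  h_Z = 712/207
  h_W = 512/207

Starting state is X, so the expected hitting time is h_X = 704/207.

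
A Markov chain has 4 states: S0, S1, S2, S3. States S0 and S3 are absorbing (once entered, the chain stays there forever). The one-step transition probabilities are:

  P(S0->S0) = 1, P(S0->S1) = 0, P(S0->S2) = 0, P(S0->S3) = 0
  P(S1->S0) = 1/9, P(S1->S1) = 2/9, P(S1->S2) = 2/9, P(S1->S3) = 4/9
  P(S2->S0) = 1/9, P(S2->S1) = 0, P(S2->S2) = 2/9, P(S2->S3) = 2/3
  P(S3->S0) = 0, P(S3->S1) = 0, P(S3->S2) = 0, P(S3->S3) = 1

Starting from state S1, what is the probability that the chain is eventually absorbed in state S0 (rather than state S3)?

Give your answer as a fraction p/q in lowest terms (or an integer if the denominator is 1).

Answer: 9/49

Derivation:
Let a_i = P(absorbed in S0 | start in state i).
Boundary conditions: a_S0 = 1, a_S3 = 0.
For each transient state i, a_i = sum_j P(i->j) * a_j:
  a_S1 = 1/9*a_S0 + 2/9*a_S1 + 2/9*a_S2 + 4/9*a_S3
  a_S2 = 1/9*a_S0 + 0*a_S1 + 2/9*a_S2 + 2/3*a_S3

Substituting a_S0 = 1 and a_S3 = 0, rearrange to (I - Q) a = r where r[i] = P(i -> S0):
  [7/9, -2/9] . (a_S1, a_S2) = 1/9
  [0, 7/9] . (a_S1, a_S2) = 1/9

Solving yields:
  a_S1 = 9/49
  a_S2 = 1/7

Starting state is S1, so the absorption probability is a_S1 = 9/49.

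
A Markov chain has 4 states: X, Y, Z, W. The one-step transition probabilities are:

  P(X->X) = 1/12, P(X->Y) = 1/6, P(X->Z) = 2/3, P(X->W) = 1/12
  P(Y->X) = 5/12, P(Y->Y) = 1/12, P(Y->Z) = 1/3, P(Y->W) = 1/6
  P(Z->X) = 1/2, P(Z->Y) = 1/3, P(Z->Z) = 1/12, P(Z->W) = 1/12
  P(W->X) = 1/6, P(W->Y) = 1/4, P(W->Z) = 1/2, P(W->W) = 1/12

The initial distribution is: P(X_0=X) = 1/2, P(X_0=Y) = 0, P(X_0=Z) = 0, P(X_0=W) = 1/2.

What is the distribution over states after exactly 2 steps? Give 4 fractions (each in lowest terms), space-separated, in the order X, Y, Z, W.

Answer: 29/72 73/288 35/144 29/288

Derivation:
Propagating the distribution step by step (d_{t+1} = d_t * P):
d_0 = (X=1/2, Y=0, Z=0, W=1/2)
  d_1[X] = 1/2*1/12 + 0*5/12 + 0*1/2 + 1/2*1/6 = 1/8
  d_1[Y] = 1/2*1/6 + 0*1/12 + 0*1/3 + 1/2*1/4 = 5/24
  d_1[Z] = 1/2*2/3 + 0*1/3 + 0*1/12 + 1/2*1/2 = 7/12
  d_1[W] = 1/2*1/12 + 0*1/6 + 0*1/12 + 1/2*1/12 = 1/12
d_1 = (X=1/8, Y=5/24, Z=7/12, W=1/12)
  d_2[X] = 1/8*1/12 + 5/24*5/12 + 7/12*1/2 + 1/12*1/6 = 29/72
  d_2[Y] = 1/8*1/6 + 5/24*1/12 + 7/12*1/3 + 1/12*1/4 = 73/288
  d_2[Z] = 1/8*2/3 + 5/24*1/3 + 7/12*1/12 + 1/12*1/2 = 35/144
  d_2[W] = 1/8*1/12 + 5/24*1/6 + 7/12*1/12 + 1/12*1/12 = 29/288
d_2 = (X=29/72, Y=73/288, Z=35/144, W=29/288)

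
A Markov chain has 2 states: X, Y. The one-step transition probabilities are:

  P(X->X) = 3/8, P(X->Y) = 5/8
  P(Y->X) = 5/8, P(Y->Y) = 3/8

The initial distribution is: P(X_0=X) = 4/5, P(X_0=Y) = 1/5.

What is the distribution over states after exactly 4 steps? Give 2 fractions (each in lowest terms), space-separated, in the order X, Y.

Propagating the distribution step by step (d_{t+1} = d_t * P):
d_0 = (X=4/5, Y=1/5)
  d_1[X] = 4/5*3/8 + 1/5*5/8 = 17/40
  d_1[Y] = 4/5*5/8 + 1/5*3/8 = 23/40
d_1 = (X=17/40, Y=23/40)
  d_2[X] = 17/40*3/8 + 23/40*5/8 = 83/160
  d_2[Y] = 17/40*5/8 + 23/40*3/8 = 77/160
d_2 = (X=83/160, Y=77/160)
  d_3[X] = 83/160*3/8 + 77/160*5/8 = 317/640
  d_3[Y] = 83/160*5/8 + 77/160*3/8 = 323/640
d_3 = (X=317/640, Y=323/640)
  d_4[X] = 317/640*3/8 + 323/640*5/8 = 1283/2560
  d_4[Y] = 317/640*5/8 + 323/640*3/8 = 1277/2560
d_4 = (X=1283/2560, Y=1277/2560)

Answer: 1283/2560 1277/2560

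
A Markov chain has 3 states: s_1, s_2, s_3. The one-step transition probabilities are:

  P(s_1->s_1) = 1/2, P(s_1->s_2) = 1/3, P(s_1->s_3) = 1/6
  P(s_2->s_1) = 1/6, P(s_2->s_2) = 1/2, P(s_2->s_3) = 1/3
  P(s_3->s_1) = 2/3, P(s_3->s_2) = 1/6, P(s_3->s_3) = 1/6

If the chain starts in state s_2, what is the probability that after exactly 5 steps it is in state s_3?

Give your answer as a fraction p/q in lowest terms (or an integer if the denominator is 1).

Answer: 65/288

Derivation:
Computing P^5 by repeated multiplication:
P^1 =
  s_1: [1/2, 1/3, 1/6]
  s_2: [1/6, 1/2, 1/3]
  s_3: [2/3, 1/6, 1/6]
P^2 =
  s_1: [5/12, 13/36, 2/9]
  s_2: [7/18, 13/36, 1/4]
  s_3: [17/36, 1/3, 7/36]
P^3 =
  s_1: [5/12, 77/216, 49/216]
  s_2: [91/216, 19/54, 49/216]
  s_3: [91/216, 77/216, 2/9]
P^4 =
  s_1: [181/432, 115/324, 293/1296]
  s_2: [545/1296, 17/48, 73/324]
  s_3: [271/648, 461/1296, 293/1296]
P^5 =
  s_1: [1087/2592, 2759/7776, 439/1944]
  s_2: [1631/3888, 2759/7776, 65/288]
  s_3: [3259/7776, 115/324, 1757/7776]

(P^5)[s_2 -> s_3] = 65/288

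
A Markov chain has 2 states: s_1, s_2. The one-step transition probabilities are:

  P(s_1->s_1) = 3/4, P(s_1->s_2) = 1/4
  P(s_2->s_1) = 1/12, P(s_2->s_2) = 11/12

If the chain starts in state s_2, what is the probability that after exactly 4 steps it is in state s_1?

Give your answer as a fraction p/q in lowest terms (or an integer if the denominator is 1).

Answer: 65/324

Derivation:
Computing P^4 by repeated multiplication:
P^1 =
  s_1: [3/4, 1/4]
  s_2: [1/12, 11/12]
P^2 =
  s_1: [7/12, 5/12]
  s_2: [5/36, 31/36]
P^3 =
  s_1: [17/36, 19/36]
  s_2: [19/108, 89/108]
P^4 =
  s_1: [43/108, 65/108]
  s_2: [65/324, 259/324]

(P^4)[s_2 -> s_1] = 65/324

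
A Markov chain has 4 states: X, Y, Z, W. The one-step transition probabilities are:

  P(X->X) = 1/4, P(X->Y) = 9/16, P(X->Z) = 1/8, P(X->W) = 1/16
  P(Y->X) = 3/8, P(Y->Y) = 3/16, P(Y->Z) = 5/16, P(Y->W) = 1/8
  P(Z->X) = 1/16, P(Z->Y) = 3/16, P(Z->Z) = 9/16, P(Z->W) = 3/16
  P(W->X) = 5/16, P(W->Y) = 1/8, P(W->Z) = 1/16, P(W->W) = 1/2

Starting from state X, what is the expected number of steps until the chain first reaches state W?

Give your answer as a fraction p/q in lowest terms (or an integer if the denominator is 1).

Let h_i = expected steps to first reach W from state i.
Boundary: h_W = 0.
First-step equations for the other states:
  h_X = 1 + 1/4*h_X + 9/16*h_Y + 1/8*h_Z + 1/16*h_W
  h_Y = 1 + 3/8*h_X + 3/16*h_Y + 5/16*h_Z + 1/8*h_W
  h_Z = 1 + 1/16*h_X + 3/16*h_Y + 9/16*h_Z + 3/16*h_W

Substituting h_W = 0 and rearranging gives the linear system (I - Q) h = 1:
  [3/4, -9/16, -1/8] . (h_X, h_Y, h_Z) = 1
  [-3/8, 13/16, -5/16] . (h_X, h_Y, h_Z) = 1
  [-1/16, -3/16, 7/16] . (h_X, h_Y, h_Z) = 1

Solving yields:
  h_X = 3456/427
  h_Y = 3216/427
  h_Z = 2848/427

Starting state is X, so the expected hitting time is h_X = 3456/427.

Answer: 3456/427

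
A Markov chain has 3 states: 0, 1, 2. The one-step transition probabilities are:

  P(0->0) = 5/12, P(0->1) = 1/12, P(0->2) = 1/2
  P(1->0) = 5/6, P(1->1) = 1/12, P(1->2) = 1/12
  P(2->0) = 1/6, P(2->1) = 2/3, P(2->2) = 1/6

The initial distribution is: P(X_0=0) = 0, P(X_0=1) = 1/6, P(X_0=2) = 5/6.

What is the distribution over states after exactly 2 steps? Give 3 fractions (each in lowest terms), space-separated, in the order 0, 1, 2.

Propagating the distribution step by step (d_{t+1} = d_t * P):
d_0 = (0=0, 1=1/6, 2=5/6)
  d_1[0] = 0*5/12 + 1/6*5/6 + 5/6*1/6 = 5/18
  d_1[1] = 0*1/12 + 1/6*1/12 + 5/6*2/3 = 41/72
  d_1[2] = 0*1/2 + 1/6*1/12 + 5/6*1/6 = 11/72
d_1 = (0=5/18, 1=41/72, 2=11/72)
  d_2[0] = 5/18*5/12 + 41/72*5/6 + 11/72*1/6 = 133/216
  d_2[1] = 5/18*1/12 + 41/72*1/12 + 11/72*2/3 = 149/864
  d_2[2] = 5/18*1/2 + 41/72*1/12 + 11/72*1/6 = 61/288
d_2 = (0=133/216, 1=149/864, 2=61/288)

Answer: 133/216 149/864 61/288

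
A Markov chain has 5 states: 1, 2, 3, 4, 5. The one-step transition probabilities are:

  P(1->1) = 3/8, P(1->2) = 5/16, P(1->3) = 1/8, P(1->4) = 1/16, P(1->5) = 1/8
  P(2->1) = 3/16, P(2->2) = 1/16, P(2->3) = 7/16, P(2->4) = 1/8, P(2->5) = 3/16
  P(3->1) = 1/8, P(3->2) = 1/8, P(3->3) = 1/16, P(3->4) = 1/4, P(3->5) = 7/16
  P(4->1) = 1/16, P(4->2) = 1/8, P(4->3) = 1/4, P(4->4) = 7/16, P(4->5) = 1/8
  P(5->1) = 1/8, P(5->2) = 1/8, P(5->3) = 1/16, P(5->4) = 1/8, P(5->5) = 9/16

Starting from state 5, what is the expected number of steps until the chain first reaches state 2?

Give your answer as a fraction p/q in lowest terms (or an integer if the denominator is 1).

Answer: 16208/2485

Derivation:
Let h_i = expected steps to first reach 2 from state i.
Boundary: h_2 = 0.
First-step equations for the other states:
  h_1 = 1 + 3/8*h_1 + 5/16*h_2 + 1/8*h_3 + 1/16*h_4 + 1/8*h_5
  h_3 = 1 + 1/8*h_1 + 1/8*h_2 + 1/16*h_3 + 1/4*h_4 + 7/16*h_5
  h_4 = 1 + 1/16*h_1 + 1/8*h_2 + 1/4*h_3 + 7/16*h_4 + 1/8*h_5
  h_5 = 1 + 1/8*h_1 + 1/8*h_2 + 1/16*h_3 + 1/8*h_4 + 9/16*h_5

Substituting h_2 = 0 and rearranging gives the linear system (I - Q) h = 1:
  [5/8, -1/8, -1/16, -1/8] . (h_1, h_3, h_4, h_5) = 1
  [-1/8, 15/16, -1/4, -7/16] . (h_1, h_3, h_4, h_5) = 1
  [-1/16, -1/4, 9/16, -1/8] . (h_1, h_3, h_4, h_5) = 1
  [-1/8, -1/16, -1/8, 7/16] . (h_1, h_3, h_4, h_5) = 1

Solving yields:
  h_1 = 12128/2485
  h_3 = 16256/2485
  h_4 = 16592/2485
  h_5 = 16208/2485

Starting state is 5, so the expected hitting time is h_5 = 16208/2485.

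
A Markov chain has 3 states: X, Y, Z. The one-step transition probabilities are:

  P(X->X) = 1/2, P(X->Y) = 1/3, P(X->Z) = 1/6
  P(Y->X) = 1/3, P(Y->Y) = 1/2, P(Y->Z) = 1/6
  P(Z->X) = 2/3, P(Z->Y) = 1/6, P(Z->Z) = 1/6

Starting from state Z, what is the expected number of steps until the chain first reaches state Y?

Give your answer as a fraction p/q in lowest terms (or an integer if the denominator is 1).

Answer: 42/11

Derivation:
Let h_i = expected steps to first reach Y from state i.
Boundary: h_Y = 0.
First-step equations for the other states:
  h_X = 1 + 1/2*h_X + 1/3*h_Y + 1/6*h_Z
  h_Z = 1 + 2/3*h_X + 1/6*h_Y + 1/6*h_Z

Substituting h_Y = 0 and rearranging gives the linear system (I - Q) h = 1:
  [1/2, -1/6] . (h_X, h_Z) = 1
  [-2/3, 5/6] . (h_X, h_Z) = 1

Solving yields:
  h_X = 36/11
  h_Z = 42/11

Starting state is Z, so the expected hitting time is h_Z = 42/11.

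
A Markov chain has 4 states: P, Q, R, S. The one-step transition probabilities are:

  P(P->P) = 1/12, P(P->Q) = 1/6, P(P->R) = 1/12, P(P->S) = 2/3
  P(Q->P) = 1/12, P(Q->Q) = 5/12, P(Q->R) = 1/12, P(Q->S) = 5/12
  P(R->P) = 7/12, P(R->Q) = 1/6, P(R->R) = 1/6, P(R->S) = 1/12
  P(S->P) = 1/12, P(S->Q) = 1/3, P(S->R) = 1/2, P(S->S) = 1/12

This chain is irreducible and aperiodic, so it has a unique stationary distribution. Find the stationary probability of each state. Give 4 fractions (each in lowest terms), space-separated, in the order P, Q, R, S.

Answer: 17/87 25/87 13/58 17/58

Derivation:
The stationary distribution satisfies pi = pi * P, i.e.:
  pi_P = 1/12*pi_P + 1/12*pi_Q + 7/12*pi_R + 1/12*pi_S
  pi_Q = 1/6*pi_P + 5/12*pi_Q + 1/6*pi_R + 1/3*pi_S
  pi_R = 1/12*pi_P + 1/12*pi_Q + 1/6*pi_R + 1/2*pi_S
  pi_S = 2/3*pi_P + 5/12*pi_Q + 1/12*pi_R + 1/12*pi_S
with normalization: pi_P + pi_Q + pi_R + pi_S = 1.

Using the first 3 balance equations plus normalization, the linear system A*pi = b is:
  [-11/12, 1/12, 7/12, 1/12] . pi = 0
  [1/6, -7/12, 1/6, 1/3] . pi = 0
  [1/12, 1/12, -5/6, 1/2] . pi = 0
  [1, 1, 1, 1] . pi = 1

Solving yields:
  pi_P = 17/87
  pi_Q = 25/87
  pi_R = 13/58
  pi_S = 17/58

Verification (pi * P):
  17/87*1/12 + 25/87*1/12 + 13/58*7/12 + 17/58*1/12 = 17/87 = pi_P  (ok)
  17/87*1/6 + 25/87*5/12 + 13/58*1/6 + 17/58*1/3 = 25/87 = pi_Q  (ok)
  17/87*1/12 + 25/87*1/12 + 13/58*1/6 + 17/58*1/2 = 13/58 = pi_R  (ok)
  17/87*2/3 + 25/87*5/12 + 13/58*1/12 + 17/58*1/12 = 17/58 = pi_S  (ok)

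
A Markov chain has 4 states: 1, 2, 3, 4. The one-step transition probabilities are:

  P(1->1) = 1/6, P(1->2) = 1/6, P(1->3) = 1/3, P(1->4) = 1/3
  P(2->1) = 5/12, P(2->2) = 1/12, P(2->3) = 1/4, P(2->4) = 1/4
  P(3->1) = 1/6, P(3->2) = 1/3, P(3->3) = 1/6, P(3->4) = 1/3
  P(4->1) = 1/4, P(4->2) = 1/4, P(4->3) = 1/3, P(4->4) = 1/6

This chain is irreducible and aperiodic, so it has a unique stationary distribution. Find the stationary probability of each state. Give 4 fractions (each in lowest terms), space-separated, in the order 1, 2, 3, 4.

The stationary distribution satisfies pi = pi * P, i.e.:
  pi_1 = 1/6*pi_1 + 5/12*pi_2 + 1/6*pi_3 + 1/4*pi_4
  pi_2 = 1/6*pi_1 + 1/12*pi_2 + 1/3*pi_3 + 1/4*pi_4
  pi_3 = 1/3*pi_1 + 1/4*pi_2 + 1/6*pi_3 + 1/3*pi_4
  pi_4 = 1/3*pi_1 + 1/4*pi_2 + 1/3*pi_3 + 1/6*pi_4
with normalization: pi_1 + pi_2 + pi_3 + pi_4 = 1.

Using the first 3 balance equations plus normalization, the linear system A*pi = b is:
  [-5/6, 5/12, 1/6, 1/4] . pi = 0
  [1/6, -11/12, 1/3, 1/4] . pi = 0
  [1/3, 1/4, -5/6, 1/3] . pi = 0
  [1, 1, 1, 1] . pi = 1

Solving yields:
  pi_1 = 9/37
  pi_2 = 8/37
  pi_3 = 10/37
  pi_4 = 10/37

Verification (pi * P):
  9/37*1/6 + 8/37*5/12 + 10/37*1/6 + 10/37*1/4 = 9/37 = pi_1  (ok)
  9/37*1/6 + 8/37*1/12 + 10/37*1/3 + 10/37*1/4 = 8/37 = pi_2  (ok)
  9/37*1/3 + 8/37*1/4 + 10/37*1/6 + 10/37*1/3 = 10/37 = pi_3  (ok)
  9/37*1/3 + 8/37*1/4 + 10/37*1/3 + 10/37*1/6 = 10/37 = pi_4  (ok)

Answer: 9/37 8/37 10/37 10/37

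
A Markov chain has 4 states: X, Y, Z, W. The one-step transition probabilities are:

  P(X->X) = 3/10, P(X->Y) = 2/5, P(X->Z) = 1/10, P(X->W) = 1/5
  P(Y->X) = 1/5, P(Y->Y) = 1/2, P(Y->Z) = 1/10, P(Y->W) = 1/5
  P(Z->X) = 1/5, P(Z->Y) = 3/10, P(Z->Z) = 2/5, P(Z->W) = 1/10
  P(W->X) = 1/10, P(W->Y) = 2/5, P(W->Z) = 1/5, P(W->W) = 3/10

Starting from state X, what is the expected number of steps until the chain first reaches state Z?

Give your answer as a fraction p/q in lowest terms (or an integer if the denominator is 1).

Let h_i = expected steps to first reach Z from state i.
Boundary: h_Z = 0.
First-step equations for the other states:
  h_X = 1 + 3/10*h_X + 2/5*h_Y + 1/10*h_Z + 1/5*h_W
  h_Y = 1 + 1/5*h_X + 1/2*h_Y + 1/10*h_Z + 1/5*h_W
  h_W = 1 + 1/10*h_X + 2/5*h_Y + 1/5*h_Z + 3/10*h_W

Substituting h_Z = 0 and rearranging gives the linear system (I - Q) h = 1:
  [7/10, -2/5, -1/5] . (h_X, h_Y, h_W) = 1
  [-1/5, 1/2, -1/5] . (h_X, h_Y, h_W) = 1
  [-1/10, -2/5, 7/10] . (h_X, h_Y, h_W) = 1

Solving yields:
  h_X = 90/11
  h_Y = 90/11
  h_W = 80/11

Starting state is X, so the expected hitting time is h_X = 90/11.

Answer: 90/11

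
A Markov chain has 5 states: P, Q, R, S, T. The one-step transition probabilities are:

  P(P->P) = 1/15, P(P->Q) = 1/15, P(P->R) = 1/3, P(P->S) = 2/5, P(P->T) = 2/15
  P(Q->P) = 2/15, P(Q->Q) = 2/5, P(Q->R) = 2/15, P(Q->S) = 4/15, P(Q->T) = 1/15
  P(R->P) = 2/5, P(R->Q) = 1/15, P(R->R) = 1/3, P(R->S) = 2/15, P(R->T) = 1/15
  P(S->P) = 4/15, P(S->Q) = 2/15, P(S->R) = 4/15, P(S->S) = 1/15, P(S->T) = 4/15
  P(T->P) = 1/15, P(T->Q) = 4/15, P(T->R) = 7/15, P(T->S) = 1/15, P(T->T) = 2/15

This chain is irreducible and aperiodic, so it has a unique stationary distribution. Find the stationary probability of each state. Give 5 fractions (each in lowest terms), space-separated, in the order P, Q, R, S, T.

The stationary distribution satisfies pi = pi * P, i.e.:
  pi_P = 1/15*pi_P + 2/15*pi_Q + 2/5*pi_R + 4/15*pi_S + 1/15*pi_T
  pi_Q = 1/15*pi_P + 2/5*pi_Q + 1/15*pi_R + 2/15*pi_S + 4/15*pi_T
  pi_R = 1/3*pi_P + 2/15*pi_Q + 1/3*pi_R + 4/15*pi_S + 7/15*pi_T
  pi_S = 2/5*pi_P + 4/15*pi_Q + 2/15*pi_R + 1/15*pi_S + 1/15*pi_T
  pi_T = 2/15*pi_P + 1/15*pi_Q + 1/15*pi_R + 4/15*pi_S + 2/15*pi_T
with normalization: pi_P + pi_Q + pi_R + pi_S + pi_T = 1.

Using the first 4 balance equations plus normalization, the linear system A*pi = b is:
  [-14/15, 2/15, 2/5, 4/15, 1/15] . pi = 0
  [1/15, -3/5, 1/15, 2/15, 4/15] . pi = 0
  [1/3, 2/15, -2/3, 4/15, 7/15] . pi = 0
  [2/5, 4/15, 2/15, -14/15, 1/15] . pi = 0
  [1, 1, 1, 1, 1] . pi = 1

Solving yields:
  pi_P = 272/1251
  pi_Q = 197/1251
  pi_R = 383/1251
  pi_S = 239/1251
  pi_T = 160/1251

Verification (pi * P):
  272/1251*1/15 + 197/1251*2/15 + 383/1251*2/5 + 239/1251*4/15 + 160/1251*1/15 = 272/1251 = pi_P  (ok)
  272/1251*1/15 + 197/1251*2/5 + 383/1251*1/15 + 239/1251*2/15 + 160/1251*4/15 = 197/1251 = pi_Q  (ok)
  272/1251*1/3 + 197/1251*2/15 + 383/1251*1/3 + 239/1251*4/15 + 160/1251*7/15 = 383/1251 = pi_R  (ok)
  272/1251*2/5 + 197/1251*4/15 + 383/1251*2/15 + 239/1251*1/15 + 160/1251*1/15 = 239/1251 = pi_S  (ok)
  272/1251*2/15 + 197/1251*1/15 + 383/1251*1/15 + 239/1251*4/15 + 160/1251*2/15 = 160/1251 = pi_T  (ok)

Answer: 272/1251 197/1251 383/1251 239/1251 160/1251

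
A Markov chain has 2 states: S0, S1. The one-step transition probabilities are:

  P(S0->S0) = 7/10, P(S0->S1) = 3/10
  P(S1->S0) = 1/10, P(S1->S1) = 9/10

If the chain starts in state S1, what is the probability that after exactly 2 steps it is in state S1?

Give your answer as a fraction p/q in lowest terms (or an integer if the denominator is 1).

Computing P^2 by repeated multiplication:
P^1 =
  S0: [7/10, 3/10]
  S1: [1/10, 9/10]
P^2 =
  S0: [13/25, 12/25]
  S1: [4/25, 21/25]

(P^2)[S1 -> S1] = 21/25

Answer: 21/25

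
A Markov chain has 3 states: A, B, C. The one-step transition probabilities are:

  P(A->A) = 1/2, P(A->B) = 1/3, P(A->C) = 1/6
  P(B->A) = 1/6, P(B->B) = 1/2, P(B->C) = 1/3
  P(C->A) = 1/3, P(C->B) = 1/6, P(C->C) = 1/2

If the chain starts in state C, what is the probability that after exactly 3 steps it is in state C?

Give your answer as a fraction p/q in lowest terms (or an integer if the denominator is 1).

Answer: 1/3

Derivation:
Computing P^3 by repeated multiplication:
P^1 =
  A: [1/2, 1/3, 1/6]
  B: [1/6, 1/2, 1/3]
  C: [1/3, 1/6, 1/2]
P^2 =
  A: [13/36, 13/36, 5/18]
  B: [5/18, 13/36, 13/36]
  C: [13/36, 5/18, 13/36]
P^3 =
  A: [1/3, 25/72, 23/72]
  B: [23/72, 1/3, 25/72]
  C: [25/72, 23/72, 1/3]

(P^3)[C -> C] = 1/3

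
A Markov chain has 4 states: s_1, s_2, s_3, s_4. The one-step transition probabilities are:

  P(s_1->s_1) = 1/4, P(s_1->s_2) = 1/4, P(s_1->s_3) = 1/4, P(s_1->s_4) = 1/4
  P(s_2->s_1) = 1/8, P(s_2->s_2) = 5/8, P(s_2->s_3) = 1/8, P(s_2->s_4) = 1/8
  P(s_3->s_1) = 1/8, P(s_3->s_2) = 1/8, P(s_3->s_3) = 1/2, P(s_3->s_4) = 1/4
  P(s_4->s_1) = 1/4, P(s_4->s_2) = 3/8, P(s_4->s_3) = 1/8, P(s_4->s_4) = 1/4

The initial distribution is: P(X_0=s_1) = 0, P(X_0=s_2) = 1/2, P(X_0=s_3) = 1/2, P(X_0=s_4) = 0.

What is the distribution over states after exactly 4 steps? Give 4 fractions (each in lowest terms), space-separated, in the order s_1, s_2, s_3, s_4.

Answer: 1407/8192 3187/8192 1943/8192 1655/8192

Derivation:
Propagating the distribution step by step (d_{t+1} = d_t * P):
d_0 = (s_1=0, s_2=1/2, s_3=1/2, s_4=0)
  d_1[s_1] = 0*1/4 + 1/2*1/8 + 1/2*1/8 + 0*1/4 = 1/8
  d_1[s_2] = 0*1/4 + 1/2*5/8 + 1/2*1/8 + 0*3/8 = 3/8
  d_1[s_3] = 0*1/4 + 1/2*1/8 + 1/2*1/2 + 0*1/8 = 5/16
  d_1[s_4] = 0*1/4 + 1/2*1/8 + 1/2*1/4 + 0*1/4 = 3/16
d_1 = (s_1=1/8, s_2=3/8, s_3=5/16, s_4=3/16)
  d_2[s_1] = 1/8*1/4 + 3/8*1/8 + 5/16*1/8 + 3/16*1/4 = 21/128
  d_2[s_2] = 1/8*1/4 + 3/8*5/8 + 5/16*1/8 + 3/16*3/8 = 3/8
  d_2[s_3] = 1/8*1/4 + 3/8*1/8 + 5/16*1/2 + 3/16*1/8 = 33/128
  d_2[s_4] = 1/8*1/4 + 3/8*1/8 + 5/16*1/4 + 3/16*1/4 = 13/64
d_2 = (s_1=21/128, s_2=3/8, s_3=33/128, s_4=13/64)
  d_3[s_1] = 21/128*1/4 + 3/8*1/8 + 33/128*1/8 + 13/64*1/4 = 175/1024
  d_3[s_2] = 21/128*1/4 + 3/8*5/8 + 33/128*1/8 + 13/64*3/8 = 393/1024
  d_3[s_3] = 21/128*1/4 + 3/8*1/8 + 33/128*1/2 + 13/64*1/8 = 31/128
  d_3[s_4] = 21/128*1/4 + 3/8*1/8 + 33/128*1/4 + 13/64*1/4 = 13/64
d_3 = (s_1=175/1024, s_2=393/1024, s_3=31/128, s_4=13/64)
  d_4[s_1] = 175/1024*1/4 + 393/1024*1/8 + 31/128*1/8 + 13/64*1/4 = 1407/8192
  d_4[s_2] = 175/1024*1/4 + 393/1024*5/8 + 31/128*1/8 + 13/64*3/8 = 3187/8192
  d_4[s_3] = 175/1024*1/4 + 393/1024*1/8 + 31/128*1/2 + 13/64*1/8 = 1943/8192
  d_4[s_4] = 175/1024*1/4 + 393/1024*1/8 + 31/128*1/4 + 13/64*1/4 = 1655/8192
d_4 = (s_1=1407/8192, s_2=3187/8192, s_3=1943/8192, s_4=1655/8192)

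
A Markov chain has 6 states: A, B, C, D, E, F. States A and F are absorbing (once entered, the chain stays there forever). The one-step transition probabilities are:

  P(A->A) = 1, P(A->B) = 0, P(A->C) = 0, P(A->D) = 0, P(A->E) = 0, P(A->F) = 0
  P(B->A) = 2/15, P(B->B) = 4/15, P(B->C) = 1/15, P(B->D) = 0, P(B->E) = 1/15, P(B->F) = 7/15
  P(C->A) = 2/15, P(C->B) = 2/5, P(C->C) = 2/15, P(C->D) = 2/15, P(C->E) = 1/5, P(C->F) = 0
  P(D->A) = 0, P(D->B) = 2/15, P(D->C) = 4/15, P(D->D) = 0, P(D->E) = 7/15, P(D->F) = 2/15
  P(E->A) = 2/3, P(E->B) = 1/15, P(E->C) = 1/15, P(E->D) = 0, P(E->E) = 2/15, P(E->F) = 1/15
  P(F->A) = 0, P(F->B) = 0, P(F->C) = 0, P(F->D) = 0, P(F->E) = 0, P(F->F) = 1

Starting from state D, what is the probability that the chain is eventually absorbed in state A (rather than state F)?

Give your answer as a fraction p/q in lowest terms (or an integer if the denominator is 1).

Answer: 7204/12265

Derivation:
Let a_i = P(absorbed in A | start in state i).
Boundary conditions: a_A = 1, a_F = 0.
For each transient state i, a_i = sum_j P(i->j) * a_j:
  a_B = 2/15*a_A + 4/15*a_B + 1/15*a_C + 0*a_D + 1/15*a_E + 7/15*a_F
  a_C = 2/15*a_A + 2/5*a_B + 2/15*a_C + 2/15*a_D + 1/5*a_E + 0*a_F
  a_D = 0*a_A + 2/15*a_B + 4/15*a_C + 0*a_D + 7/15*a_E + 2/15*a_F
  a_E = 2/3*a_A + 1/15*a_B + 1/15*a_C + 0*a_D + 2/15*a_E + 1/15*a_F

Substituting a_A = 1 and a_F = 0, rearrange to (I - Q) a = r where r[i] = P(i -> A):
  [11/15, -1/15, 0, -1/15] . (a_B, a_C, a_D, a_E) = 2/15
  [-2/5, 13/15, -2/15, -1/5] . (a_B, a_C, a_D, a_E) = 2/15
  [-2/15, -4/15, 1, -7/15] . (a_B, a_C, a_D, a_E) = 0
  [-1/15, -1/15, 0, 13/15] . (a_B, a_C, a_D, a_E) = 2/3

Solving yields:
  a_B = 3812/12265
  a_C = 7126/12265
  a_D = 7204/12265
  a_E = 10276/12265

Starting state is D, so the absorption probability is a_D = 7204/12265.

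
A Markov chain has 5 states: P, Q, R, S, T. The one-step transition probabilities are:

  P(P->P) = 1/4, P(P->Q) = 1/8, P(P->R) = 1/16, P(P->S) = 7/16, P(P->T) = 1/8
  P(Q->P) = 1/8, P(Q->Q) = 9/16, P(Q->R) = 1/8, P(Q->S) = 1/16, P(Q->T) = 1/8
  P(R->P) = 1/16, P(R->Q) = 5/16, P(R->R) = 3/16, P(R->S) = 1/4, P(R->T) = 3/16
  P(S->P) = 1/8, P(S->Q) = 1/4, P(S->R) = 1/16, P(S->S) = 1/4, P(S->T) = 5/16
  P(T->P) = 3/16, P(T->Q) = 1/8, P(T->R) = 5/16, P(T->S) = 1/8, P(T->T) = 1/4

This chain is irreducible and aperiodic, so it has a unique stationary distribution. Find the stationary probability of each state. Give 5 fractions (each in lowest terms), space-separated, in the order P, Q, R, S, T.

The stationary distribution satisfies pi = pi * P, i.e.:
  pi_P = 1/4*pi_P + 1/8*pi_Q + 1/16*pi_R + 1/8*pi_S + 3/16*pi_T
  pi_Q = 1/8*pi_P + 9/16*pi_Q + 5/16*pi_R + 1/4*pi_S + 1/8*pi_T
  pi_R = 1/16*pi_P + 1/8*pi_Q + 3/16*pi_R + 1/16*pi_S + 5/16*pi_T
  pi_S = 7/16*pi_P + 1/16*pi_Q + 1/4*pi_R + 1/4*pi_S + 1/8*pi_T
  pi_T = 1/8*pi_P + 1/8*pi_Q + 3/16*pi_R + 5/16*pi_S + 1/4*pi_T
with normalization: pi_P + pi_Q + pi_R + pi_S + pi_T = 1.

Using the first 4 balance equations plus normalization, the linear system A*pi = b is:
  [-3/4, 1/8, 1/16, 1/8, 3/16] . pi = 0
  [1/8, -7/16, 5/16, 1/4, 1/8] . pi = 0
  [1/16, 1/8, -13/16, 1/16, 5/16] . pi = 0
  [7/16, 1/16, 1/4, -3/4, 1/8] . pi = 0
  [1, 1, 1, 1, 1] . pi = 1

Solving yields:
  pi_P = 489/3347
  pi_Q = 1055/3347
  pi_R = 501/3347
  pi_S = 649/3347
  pi_T = 653/3347

Verification (pi * P):
  489/3347*1/4 + 1055/3347*1/8 + 501/3347*1/16 + 649/3347*1/8 + 653/3347*3/16 = 489/3347 = pi_P  (ok)
  489/3347*1/8 + 1055/3347*9/16 + 501/3347*5/16 + 649/3347*1/4 + 653/3347*1/8 = 1055/3347 = pi_Q  (ok)
  489/3347*1/16 + 1055/3347*1/8 + 501/3347*3/16 + 649/3347*1/16 + 653/3347*5/16 = 501/3347 = pi_R  (ok)
  489/3347*7/16 + 1055/3347*1/16 + 501/3347*1/4 + 649/3347*1/4 + 653/3347*1/8 = 649/3347 = pi_S  (ok)
  489/3347*1/8 + 1055/3347*1/8 + 501/3347*3/16 + 649/3347*5/16 + 653/3347*1/4 = 653/3347 = pi_T  (ok)

Answer: 489/3347 1055/3347 501/3347 649/3347 653/3347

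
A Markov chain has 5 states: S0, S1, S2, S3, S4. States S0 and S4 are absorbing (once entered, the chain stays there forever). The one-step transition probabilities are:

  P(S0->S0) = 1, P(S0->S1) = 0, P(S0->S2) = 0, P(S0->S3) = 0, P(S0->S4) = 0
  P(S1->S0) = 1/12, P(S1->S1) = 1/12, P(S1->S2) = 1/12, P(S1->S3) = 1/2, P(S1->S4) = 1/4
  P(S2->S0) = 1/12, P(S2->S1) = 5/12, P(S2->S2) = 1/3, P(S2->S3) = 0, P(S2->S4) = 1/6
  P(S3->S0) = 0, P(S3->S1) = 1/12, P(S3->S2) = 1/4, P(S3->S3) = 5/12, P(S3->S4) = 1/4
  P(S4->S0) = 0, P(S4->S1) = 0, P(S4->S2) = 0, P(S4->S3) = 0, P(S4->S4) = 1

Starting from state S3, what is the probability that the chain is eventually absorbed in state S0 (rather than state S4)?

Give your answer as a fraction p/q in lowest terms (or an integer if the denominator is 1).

Answer: 57/443

Derivation:
Let a_i = P(absorbed in S0 | start in state i).
Boundary conditions: a_S0 = 1, a_S4 = 0.
For each transient state i, a_i = sum_j P(i->j) * a_j:
  a_S1 = 1/12*a_S0 + 1/12*a_S1 + 1/12*a_S2 + 1/2*a_S3 + 1/4*a_S4
  a_S2 = 1/12*a_S0 + 5/12*a_S1 + 1/3*a_S2 + 0*a_S3 + 1/6*a_S4
  a_S3 = 0*a_S0 + 1/12*a_S1 + 1/4*a_S2 + 5/12*a_S3 + 1/4*a_S4

Substituting a_S0 = 1 and a_S4 = 0, rearrange to (I - Q) a = r where r[i] = P(i -> S0):
  [11/12, -1/12, -1/2] . (a_S1, a_S2, a_S3) = 1/12
  [-5/12, 2/3, 0] . (a_S1, a_S2, a_S3) = 1/12
  [-1/12, -1/4, 7/12] . (a_S1, a_S2, a_S3) = 0

Solving yields:
  a_S1 = 81/443
  a_S2 = 106/443
  a_S3 = 57/443

Starting state is S3, so the absorption probability is a_S3 = 57/443.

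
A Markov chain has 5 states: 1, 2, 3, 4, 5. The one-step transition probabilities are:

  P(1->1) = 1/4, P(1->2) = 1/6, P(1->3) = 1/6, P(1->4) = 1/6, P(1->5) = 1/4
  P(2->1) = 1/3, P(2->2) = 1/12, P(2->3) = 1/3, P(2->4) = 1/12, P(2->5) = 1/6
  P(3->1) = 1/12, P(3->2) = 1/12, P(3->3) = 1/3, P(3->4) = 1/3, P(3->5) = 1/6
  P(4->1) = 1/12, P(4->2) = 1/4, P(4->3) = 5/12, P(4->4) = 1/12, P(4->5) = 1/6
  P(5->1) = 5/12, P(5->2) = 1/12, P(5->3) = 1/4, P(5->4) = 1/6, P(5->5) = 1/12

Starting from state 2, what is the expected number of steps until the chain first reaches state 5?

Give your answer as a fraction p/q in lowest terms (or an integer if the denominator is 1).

Let h_i = expected steps to first reach 5 from state i.
Boundary: h_5 = 0.
First-step equations for the other states:
  h_1 = 1 + 1/4*h_1 + 1/6*h_2 + 1/6*h_3 + 1/6*h_4 + 1/4*h_5
  h_2 = 1 + 1/3*h_1 + 1/12*h_2 + 1/3*h_3 + 1/12*h_4 + 1/6*h_5
  h_3 = 1 + 1/12*h_1 + 1/12*h_2 + 1/3*h_3 + 1/3*h_4 + 1/6*h_5
  h_4 = 1 + 1/12*h_1 + 1/4*h_2 + 5/12*h_3 + 1/12*h_4 + 1/6*h_5

Substituting h_5 = 0 and rearranging gives the linear system (I - Q) h = 1:
  [3/4, -1/6, -1/6, -1/6] . (h_1, h_2, h_3, h_4) = 1
  [-1/3, 11/12, -1/3, -1/12] . (h_1, h_2, h_3, h_4) = 1
  [-1/12, -1/12, 2/3, -1/3] . (h_1, h_2, h_3, h_4) = 1
  [-1/12, -1/4, -5/12, 11/12] . (h_1, h_2, h_3, h_4) = 1

Solving yields:
  h_1 = 6564/1303
  h_2 = 7128/1303
  h_3 = 7308/1303
  h_4 = 7284/1303

Starting state is 2, so the expected hitting time is h_2 = 7128/1303.

Answer: 7128/1303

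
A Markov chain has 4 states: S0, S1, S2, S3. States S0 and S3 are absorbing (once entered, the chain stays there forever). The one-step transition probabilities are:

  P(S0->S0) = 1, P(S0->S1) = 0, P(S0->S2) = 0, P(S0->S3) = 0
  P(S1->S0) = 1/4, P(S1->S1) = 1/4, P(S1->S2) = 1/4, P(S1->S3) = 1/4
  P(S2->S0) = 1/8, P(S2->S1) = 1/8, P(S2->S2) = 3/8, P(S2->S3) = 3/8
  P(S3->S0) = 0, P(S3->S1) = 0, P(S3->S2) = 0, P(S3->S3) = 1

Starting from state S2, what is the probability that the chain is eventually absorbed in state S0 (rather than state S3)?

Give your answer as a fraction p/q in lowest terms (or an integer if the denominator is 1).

Let a_i = P(absorbed in S0 | start in state i).
Boundary conditions: a_S0 = 1, a_S3 = 0.
For each transient state i, a_i = sum_j P(i->j) * a_j:
  a_S1 = 1/4*a_S0 + 1/4*a_S1 + 1/4*a_S2 + 1/4*a_S3
  a_S2 = 1/8*a_S0 + 1/8*a_S1 + 3/8*a_S2 + 3/8*a_S3

Substituting a_S0 = 1 and a_S3 = 0, rearrange to (I - Q) a = r where r[i] = P(i -> S0):
  [3/4, -1/4] . (a_S1, a_S2) = 1/4
  [-1/8, 5/8] . (a_S1, a_S2) = 1/8

Solving yields:
  a_S1 = 3/7
  a_S2 = 2/7

Starting state is S2, so the absorption probability is a_S2 = 2/7.

Answer: 2/7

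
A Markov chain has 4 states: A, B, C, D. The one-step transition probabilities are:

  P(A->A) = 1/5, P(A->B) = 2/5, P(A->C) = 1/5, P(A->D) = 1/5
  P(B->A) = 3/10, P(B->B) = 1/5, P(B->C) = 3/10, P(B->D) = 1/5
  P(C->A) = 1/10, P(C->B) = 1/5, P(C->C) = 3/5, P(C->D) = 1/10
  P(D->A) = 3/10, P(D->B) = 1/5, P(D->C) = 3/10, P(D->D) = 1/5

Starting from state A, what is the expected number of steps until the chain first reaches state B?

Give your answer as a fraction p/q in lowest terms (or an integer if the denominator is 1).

Let h_i = expected steps to first reach B from state i.
Boundary: h_B = 0.
First-step equations for the other states:
  h_A = 1 + 1/5*h_A + 2/5*h_B + 1/5*h_C + 1/5*h_D
  h_C = 1 + 1/10*h_A + 1/5*h_B + 3/5*h_C + 1/10*h_D
  h_D = 1 + 3/10*h_A + 1/5*h_B + 3/10*h_C + 1/5*h_D

Substituting h_B = 0 and rearranging gives the linear system (I - Q) h = 1:
  [4/5, -1/5, -1/5] . (h_A, h_C, h_D) = 1
  [-1/10, 2/5, -1/10] . (h_A, h_C, h_D) = 1
  [-3/10, -3/10, 4/5] . (h_A, h_C, h_D) = 1

Solving yields:
  h_A = 61/18
  h_C = 79/18
  h_D = 25/6

Starting state is A, so the expected hitting time is h_A = 61/18.

Answer: 61/18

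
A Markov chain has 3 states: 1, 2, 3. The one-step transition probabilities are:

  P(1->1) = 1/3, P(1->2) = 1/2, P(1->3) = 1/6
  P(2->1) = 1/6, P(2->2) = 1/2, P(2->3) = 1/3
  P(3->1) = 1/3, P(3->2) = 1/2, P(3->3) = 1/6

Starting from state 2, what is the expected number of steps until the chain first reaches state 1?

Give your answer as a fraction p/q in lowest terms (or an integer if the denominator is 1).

Answer: 14/3

Derivation:
Let h_i = expected steps to first reach 1 from state i.
Boundary: h_1 = 0.
First-step equations for the other states:
  h_2 = 1 + 1/6*h_1 + 1/2*h_2 + 1/3*h_3
  h_3 = 1 + 1/3*h_1 + 1/2*h_2 + 1/6*h_3

Substituting h_1 = 0 and rearranging gives the linear system (I - Q) h = 1:
  [1/2, -1/3] . (h_2, h_3) = 1
  [-1/2, 5/6] . (h_2, h_3) = 1

Solving yields:
  h_2 = 14/3
  h_3 = 4

Starting state is 2, so the expected hitting time is h_2 = 14/3.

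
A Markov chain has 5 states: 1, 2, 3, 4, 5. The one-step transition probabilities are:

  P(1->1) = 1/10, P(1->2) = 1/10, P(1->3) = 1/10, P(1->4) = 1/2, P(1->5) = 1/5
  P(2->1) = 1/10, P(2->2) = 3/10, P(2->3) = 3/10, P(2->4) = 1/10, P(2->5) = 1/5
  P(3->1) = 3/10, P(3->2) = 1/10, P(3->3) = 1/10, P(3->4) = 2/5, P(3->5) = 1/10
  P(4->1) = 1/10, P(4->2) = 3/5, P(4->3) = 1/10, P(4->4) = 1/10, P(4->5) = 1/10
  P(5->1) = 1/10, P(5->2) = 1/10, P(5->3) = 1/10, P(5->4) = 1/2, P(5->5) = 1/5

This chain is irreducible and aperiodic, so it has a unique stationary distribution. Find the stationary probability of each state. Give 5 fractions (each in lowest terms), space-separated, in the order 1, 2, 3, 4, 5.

Answer: 5/38 11/38 3/19 5/19 3/19

Derivation:
The stationary distribution satisfies pi = pi * P, i.e.:
  pi_1 = 1/10*pi_1 + 1/10*pi_2 + 3/10*pi_3 + 1/10*pi_4 + 1/10*pi_5
  pi_2 = 1/10*pi_1 + 3/10*pi_2 + 1/10*pi_3 + 3/5*pi_4 + 1/10*pi_5
  pi_3 = 1/10*pi_1 + 3/10*pi_2 + 1/10*pi_3 + 1/10*pi_4 + 1/10*pi_5
  pi_4 = 1/2*pi_1 + 1/10*pi_2 + 2/5*pi_3 + 1/10*pi_4 + 1/2*pi_5
  pi_5 = 1/5*pi_1 + 1/5*pi_2 + 1/10*pi_3 + 1/10*pi_4 + 1/5*pi_5
with normalization: pi_1 + pi_2 + pi_3 + pi_4 + pi_5 = 1.

Using the first 4 balance equations plus normalization, the linear system A*pi = b is:
  [-9/10, 1/10, 3/10, 1/10, 1/10] . pi = 0
  [1/10, -7/10, 1/10, 3/5, 1/10] . pi = 0
  [1/10, 3/10, -9/10, 1/10, 1/10] . pi = 0
  [1/2, 1/10, 2/5, -9/10, 1/2] . pi = 0
  [1, 1, 1, 1, 1] . pi = 1

Solving yields:
  pi_1 = 5/38
  pi_2 = 11/38
  pi_3 = 3/19
  pi_4 = 5/19
  pi_5 = 3/19

Verification (pi * P):
  5/38*1/10 + 11/38*1/10 + 3/19*3/10 + 5/19*1/10 + 3/19*1/10 = 5/38 = pi_1  (ok)
  5/38*1/10 + 11/38*3/10 + 3/19*1/10 + 5/19*3/5 + 3/19*1/10 = 11/38 = pi_2  (ok)
  5/38*1/10 + 11/38*3/10 + 3/19*1/10 + 5/19*1/10 + 3/19*1/10 = 3/19 = pi_3  (ok)
  5/38*1/2 + 11/38*1/10 + 3/19*2/5 + 5/19*1/10 + 3/19*1/2 = 5/19 = pi_4  (ok)
  5/38*1/5 + 11/38*1/5 + 3/19*1/10 + 5/19*1/10 + 3/19*1/5 = 3/19 = pi_5  (ok)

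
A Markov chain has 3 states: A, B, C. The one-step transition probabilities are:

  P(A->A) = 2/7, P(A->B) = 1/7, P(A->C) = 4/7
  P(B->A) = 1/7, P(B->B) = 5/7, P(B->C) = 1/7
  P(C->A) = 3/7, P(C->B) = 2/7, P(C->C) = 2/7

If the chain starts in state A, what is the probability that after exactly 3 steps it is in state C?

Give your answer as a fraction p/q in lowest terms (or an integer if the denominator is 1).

Answer: 117/343

Derivation:
Computing P^3 by repeated multiplication:
P^1 =
  A: [2/7, 1/7, 4/7]
  B: [1/7, 5/7, 1/7]
  C: [3/7, 2/7, 2/7]
P^2 =
  A: [17/49, 15/49, 17/49]
  B: [10/49, 4/7, 11/49]
  C: [2/7, 17/49, 18/49]
P^3 =
  A: [100/343, 18/49, 117/343]
  B: [81/343, 172/343, 90/343]
  C: [99/343, 135/343, 109/343]

(P^3)[A -> C] = 117/343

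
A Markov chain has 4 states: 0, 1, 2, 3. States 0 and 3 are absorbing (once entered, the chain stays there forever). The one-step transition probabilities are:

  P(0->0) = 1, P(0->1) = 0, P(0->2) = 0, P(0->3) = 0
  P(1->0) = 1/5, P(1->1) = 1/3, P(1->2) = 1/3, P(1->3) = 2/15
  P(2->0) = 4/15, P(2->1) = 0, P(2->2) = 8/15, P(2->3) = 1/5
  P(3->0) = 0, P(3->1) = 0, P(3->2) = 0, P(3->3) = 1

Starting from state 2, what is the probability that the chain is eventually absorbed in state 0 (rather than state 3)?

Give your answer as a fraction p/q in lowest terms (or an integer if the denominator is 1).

Let a_i = P(absorbed in 0 | start in state i).
Boundary conditions: a_0 = 1, a_3 = 0.
For each transient state i, a_i = sum_j P(i->j) * a_j:
  a_1 = 1/5*a_0 + 1/3*a_1 + 1/3*a_2 + 2/15*a_3
  a_2 = 4/15*a_0 + 0*a_1 + 8/15*a_2 + 1/5*a_3

Substituting a_0 = 1 and a_3 = 0, rearrange to (I - Q) a = r where r[i] = P(i -> 0):
  [2/3, -1/3] . (a_1, a_2) = 1/5
  [0, 7/15] . (a_1, a_2) = 4/15

Solving yields:
  a_1 = 41/70
  a_2 = 4/7

Starting state is 2, so the absorption probability is a_2 = 4/7.

Answer: 4/7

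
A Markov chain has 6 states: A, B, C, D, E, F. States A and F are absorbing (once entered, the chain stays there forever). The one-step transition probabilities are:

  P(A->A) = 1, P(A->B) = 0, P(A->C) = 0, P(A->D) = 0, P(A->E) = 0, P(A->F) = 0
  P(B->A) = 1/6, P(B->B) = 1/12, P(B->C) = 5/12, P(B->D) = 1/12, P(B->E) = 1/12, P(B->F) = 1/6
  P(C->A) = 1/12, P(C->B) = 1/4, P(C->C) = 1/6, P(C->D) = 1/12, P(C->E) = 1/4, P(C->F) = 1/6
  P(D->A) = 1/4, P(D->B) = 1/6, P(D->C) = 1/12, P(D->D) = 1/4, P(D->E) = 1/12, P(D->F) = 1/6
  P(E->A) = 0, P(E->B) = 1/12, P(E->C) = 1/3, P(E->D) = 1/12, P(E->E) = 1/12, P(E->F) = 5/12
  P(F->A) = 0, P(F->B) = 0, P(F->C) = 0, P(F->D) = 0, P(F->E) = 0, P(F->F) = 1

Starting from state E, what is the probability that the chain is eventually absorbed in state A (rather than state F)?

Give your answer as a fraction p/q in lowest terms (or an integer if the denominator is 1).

Let a_i = P(absorbed in A | start in state i).
Boundary conditions: a_A = 1, a_F = 0.
For each transient state i, a_i = sum_j P(i->j) * a_j:
  a_B = 1/6*a_A + 1/12*a_B + 5/12*a_C + 1/12*a_D + 1/12*a_E + 1/6*a_F
  a_C = 1/12*a_A + 1/4*a_B + 1/6*a_C + 1/12*a_D + 1/4*a_E + 1/6*a_F
  a_D = 1/4*a_A + 1/6*a_B + 1/12*a_C + 1/4*a_D + 1/12*a_E + 1/6*a_F
  a_E = 0*a_A + 1/12*a_B + 1/3*a_C + 1/12*a_D + 1/12*a_E + 5/12*a_F

Substituting a_A = 1 and a_F = 0, rearrange to (I - Q) a = r where r[i] = P(i -> A):
  [11/12, -5/12, -1/12, -1/12] . (a_B, a_C, a_D, a_E) = 1/6
  [-1/4, 5/6, -1/12, -1/4] . (a_B, a_C, a_D, a_E) = 1/12
  [-1/6, -1/12, 3/4, -1/12] . (a_B, a_C, a_D, a_E) = 1/4
  [-1/12, -1/3, -1/12, 11/12] . (a_B, a_C, a_D, a_E) = 0

Solving yields:
  a_B = 1398/3581
  a_C = 1160/3581
  a_D = 3423/7162
  a_E = 1409/7162

Starting state is E, so the absorption probability is a_E = 1409/7162.

Answer: 1409/7162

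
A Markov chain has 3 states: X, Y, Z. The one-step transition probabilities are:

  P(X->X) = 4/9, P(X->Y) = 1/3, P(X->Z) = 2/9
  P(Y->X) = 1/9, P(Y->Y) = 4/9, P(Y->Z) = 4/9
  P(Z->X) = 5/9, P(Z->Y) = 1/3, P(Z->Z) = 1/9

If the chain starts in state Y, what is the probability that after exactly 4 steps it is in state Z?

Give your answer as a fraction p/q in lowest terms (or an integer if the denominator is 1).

Computing P^4 by repeated multiplication:
P^1 =
  X: [4/9, 1/3, 2/9]
  Y: [1/9, 4/9, 4/9]
  Z: [5/9, 1/3, 1/9]
P^2 =
  X: [29/81, 10/27, 22/81]
  Y: [28/81, 31/81, 22/81]
  Z: [28/81, 10/27, 23/81]
P^3 =
  X: [256/729, 91/243, 200/729]
  Y: [253/729, 274/729, 202/729]
  Z: [257/729, 91/243, 199/729]
P^4 =
  X: [2297/6561, 820/2187, 1804/6561]
  Y: [2296/6561, 2461/6561, 1804/6561]
  Z: [2296/6561, 820/2187, 1805/6561]

(P^4)[Y -> Z] = 1804/6561

Answer: 1804/6561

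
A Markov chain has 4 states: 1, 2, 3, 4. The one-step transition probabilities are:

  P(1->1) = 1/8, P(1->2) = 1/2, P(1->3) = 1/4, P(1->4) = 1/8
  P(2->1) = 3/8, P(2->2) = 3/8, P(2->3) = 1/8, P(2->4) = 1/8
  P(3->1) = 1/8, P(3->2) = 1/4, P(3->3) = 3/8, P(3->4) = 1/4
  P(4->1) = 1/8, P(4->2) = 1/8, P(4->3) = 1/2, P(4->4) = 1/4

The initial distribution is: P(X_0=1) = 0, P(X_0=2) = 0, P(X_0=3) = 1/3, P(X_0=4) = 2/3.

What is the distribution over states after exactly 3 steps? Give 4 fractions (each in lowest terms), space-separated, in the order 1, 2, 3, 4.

Answer: 37/192 153/512 481/1536 25/128

Derivation:
Propagating the distribution step by step (d_{t+1} = d_t * P):
d_0 = (1=0, 2=0, 3=1/3, 4=2/3)
  d_1[1] = 0*1/8 + 0*3/8 + 1/3*1/8 + 2/3*1/8 = 1/8
  d_1[2] = 0*1/2 + 0*3/8 + 1/3*1/4 + 2/3*1/8 = 1/6
  d_1[3] = 0*1/4 + 0*1/8 + 1/3*3/8 + 2/3*1/2 = 11/24
  d_1[4] = 0*1/8 + 0*1/8 + 1/3*1/4 + 2/3*1/4 = 1/4
d_1 = (1=1/8, 2=1/6, 3=11/24, 4=1/4)
  d_2[1] = 1/8*1/8 + 1/6*3/8 + 11/24*1/8 + 1/4*1/8 = 1/6
  d_2[2] = 1/8*1/2 + 1/6*3/8 + 11/24*1/4 + 1/4*1/8 = 13/48
  d_2[3] = 1/8*1/4 + 1/6*1/8 + 11/24*3/8 + 1/4*1/2 = 67/192
  d_2[4] = 1/8*1/8 + 1/6*1/8 + 11/24*1/4 + 1/4*1/4 = 41/192
d_2 = (1=1/6, 2=13/48, 3=67/192, 4=41/192)
  d_3[1] = 1/6*1/8 + 13/48*3/8 + 67/192*1/8 + 41/192*1/8 = 37/192
  d_3[2] = 1/6*1/2 + 13/48*3/8 + 67/192*1/4 + 41/192*1/8 = 153/512
  d_3[3] = 1/6*1/4 + 13/48*1/8 + 67/192*3/8 + 41/192*1/2 = 481/1536
  d_3[4] = 1/6*1/8 + 13/48*1/8 + 67/192*1/4 + 41/192*1/4 = 25/128
d_3 = (1=37/192, 2=153/512, 3=481/1536, 4=25/128)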